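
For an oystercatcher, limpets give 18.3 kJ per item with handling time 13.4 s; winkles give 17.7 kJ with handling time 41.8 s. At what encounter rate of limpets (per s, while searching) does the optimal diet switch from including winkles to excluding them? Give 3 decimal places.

At the threshold, the rate on limpets alone equals the profitability of winkles: λ·18.3/(1 + λ·13.4) = 17.7/41.8 = 0.4234.
Rearranging, λ(18.3 − 0.4234×13.4) = 0.4234, so λ = 0.4234/12.63 = 0.03354 per s.

0.034 per s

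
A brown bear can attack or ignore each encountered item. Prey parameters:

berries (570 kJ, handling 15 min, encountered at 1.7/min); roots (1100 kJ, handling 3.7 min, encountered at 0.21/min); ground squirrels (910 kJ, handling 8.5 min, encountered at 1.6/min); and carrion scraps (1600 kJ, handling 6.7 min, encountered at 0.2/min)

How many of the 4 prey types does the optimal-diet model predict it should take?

E/h in descending order: roots 297, carrion scraps 239, ground squirrels 107, berries 38 kJ/min. The optimal diet is the largest prefix of this list for which every included type satisfies E_i/h_i > R on the types above it.
Rate on top 1: 130. carrion scraps: 239 > 130 → include.
Rate on top 2: 176.8. ground squirrels: 107 < 176.8 → exclude; stop.
Optimal diet: roots, carrion scraps — 2 of 4 types.

2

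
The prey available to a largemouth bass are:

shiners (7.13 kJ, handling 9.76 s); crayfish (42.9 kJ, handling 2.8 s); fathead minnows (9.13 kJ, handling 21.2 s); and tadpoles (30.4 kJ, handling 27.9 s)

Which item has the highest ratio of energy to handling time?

crayfish

Profitability E/h (kJ/s): shiners = 7.13/9.76 = 0.731, crayfish = 42.9/2.8 = 15.3, fathead minnows = 9.13/21.2 = 0.431, tadpoles = 30.4/27.9 = 1.09.
Ranked: crayfish > tadpoles > shiners > fathead minnows.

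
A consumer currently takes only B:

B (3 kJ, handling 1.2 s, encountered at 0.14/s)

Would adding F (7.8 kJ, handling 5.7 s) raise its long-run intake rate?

On B alone, R = ΣλE/(1+Σλh) = 0.42/1.168 = 0.3596 kJ/s.
Profitability of F: 7.8/5.7 = 1.368 kJ/s.
1.368 > 0.3596, so adding F raises the average — include it.

Yes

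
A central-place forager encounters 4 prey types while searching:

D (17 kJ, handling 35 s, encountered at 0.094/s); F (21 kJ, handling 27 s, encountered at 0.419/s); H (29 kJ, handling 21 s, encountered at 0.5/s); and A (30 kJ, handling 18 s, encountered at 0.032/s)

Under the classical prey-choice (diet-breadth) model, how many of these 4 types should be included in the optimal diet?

Profitabilities (E/h, kJ/s): A 1.67, H 1.38, F 0.778, D 0.486. Add prey in this order while the next type's profitability exceeds the intake rate on those already taken.
Rate on top 1: 0.6091. H: 1.38 > 0.6091 → include.
Rate on top 2: 1.28. F: 0.778 < 1.28 → exclude; stop.
Optimal diet: A, H — 2 of 4 types.

2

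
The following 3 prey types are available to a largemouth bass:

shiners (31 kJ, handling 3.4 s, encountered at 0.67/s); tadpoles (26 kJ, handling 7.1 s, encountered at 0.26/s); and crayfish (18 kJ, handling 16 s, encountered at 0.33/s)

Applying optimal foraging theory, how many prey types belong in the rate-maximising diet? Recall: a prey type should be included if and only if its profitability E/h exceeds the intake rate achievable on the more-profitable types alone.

1

Rank by E/h (kJ/s): shiners 9.12, tadpoles 3.66, crayfish 1.12. Include each in turn until the next type's E/h falls below the running intake rate.
Rate on top 1: 6.336. tadpoles: 3.66 < 6.336 → exclude; stop.
Optimal diet: shiners — 1 of 3 types.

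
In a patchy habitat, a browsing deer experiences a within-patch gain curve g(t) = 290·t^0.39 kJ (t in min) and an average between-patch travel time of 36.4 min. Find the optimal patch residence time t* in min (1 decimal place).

23.3 min

Optimal t* satisfies g'(t*) = g(t*)/(T + t*).
g'(t) = 0.39·290·t^-0.61. Setting 0.39·290·t^-0.61 = 290·t^0.39/(36.4+t) gives 0.39(36.4+t) = t, so 0.61·t = 0.39×36.4.
t* = 0.39×36.4/0.61 = 23.27 min.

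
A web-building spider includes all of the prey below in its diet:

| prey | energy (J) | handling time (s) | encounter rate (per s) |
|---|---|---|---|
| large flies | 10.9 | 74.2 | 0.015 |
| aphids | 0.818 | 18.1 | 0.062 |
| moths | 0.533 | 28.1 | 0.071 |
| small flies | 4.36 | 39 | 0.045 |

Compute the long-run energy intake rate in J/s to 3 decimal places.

Energy encountered per unit search time: 0.015×10.9 + 0.062×0.818 + 0.071×0.533 + 0.045×4.36 = 0.4483 J/s.
Handling time per unit search time: 0.015×74.2 + 0.062×18.1 + 0.071×28.1 + 0.045×39 = 5.985.
Rate = 0.4483/(1 + 5.985) = 0.06417 J/s.

0.064 J/s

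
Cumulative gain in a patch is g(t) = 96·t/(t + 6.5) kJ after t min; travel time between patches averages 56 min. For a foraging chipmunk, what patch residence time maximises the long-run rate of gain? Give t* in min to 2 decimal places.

Optimal t* satisfies g'(t*) = g(t*)/(T + t*).
g'(t) = 96·6.5/(t + 6.5)². Setting 96·6.5/(t+6.5)² = 96t/[(t+6.5)(56+t)] gives 6.5(56+t) = t(t+6.5), so t² = 6.5×56 = 364.
t* = √364 = 19.08 min.

19.08 min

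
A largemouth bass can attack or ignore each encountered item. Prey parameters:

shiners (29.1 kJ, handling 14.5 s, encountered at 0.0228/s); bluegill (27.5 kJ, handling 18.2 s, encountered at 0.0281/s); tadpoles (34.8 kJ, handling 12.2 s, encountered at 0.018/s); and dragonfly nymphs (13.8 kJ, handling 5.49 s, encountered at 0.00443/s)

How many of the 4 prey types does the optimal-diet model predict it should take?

4

Profitabilities (E/h, kJ/s): tadpoles 2.85, dragonfly nymphs 2.51, shiners 2.01, bluegill 1.51. Add prey in this order while the next type's profitability exceeds the intake rate on those already taken.
Rate on top 1: 0.5136. dragonfly nymphs: 2.51 > 0.5136 → include.
Rate on top 2: 0.5527. shiners: 2.01 > 0.5527 → include.
Rate on top 3: 0.858. bluegill: 1.51 > 0.858 → include.
Optimal diet: tadpoles, dragonfly nymphs, shiners, bluegill — 4 of 4 types.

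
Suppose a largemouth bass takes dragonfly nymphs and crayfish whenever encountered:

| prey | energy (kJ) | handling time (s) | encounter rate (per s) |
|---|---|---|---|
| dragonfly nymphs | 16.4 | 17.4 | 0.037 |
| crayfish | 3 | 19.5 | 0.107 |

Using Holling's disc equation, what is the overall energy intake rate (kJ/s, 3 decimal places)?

0.249 kJ/s

R = Σλ_iE_i / (1 + Σλ_ih_i)
Numerator: 0.037×16.4 + 0.107×3 = 0.9278
Denominator: 1 + 0.037×17.4 + 0.107×19.5 = 3.73
R = 0.9278/3.73 = 0.2487 kJ/s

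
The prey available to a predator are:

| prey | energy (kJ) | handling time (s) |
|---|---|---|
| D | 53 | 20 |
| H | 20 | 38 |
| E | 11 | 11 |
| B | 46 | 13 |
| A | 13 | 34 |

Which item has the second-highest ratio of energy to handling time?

D

Profitability E/h (kJ/s): D = 53/20 = 2.65, H = 20/38 = 0.526, E = 11/11 = 1, B = 46/13 = 3.54, A = 13/34 = 0.382.
Ranked: B > D > E > H > A.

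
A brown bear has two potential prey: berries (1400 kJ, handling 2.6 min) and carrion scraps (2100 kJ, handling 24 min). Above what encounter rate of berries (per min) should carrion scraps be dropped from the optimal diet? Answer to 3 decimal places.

The zero-one rule: include carrion scraps iff E₂/h₂ > λE₁/(1+λh₁). Equality gives the switch point.
λE₁h₂ = E₂ + λE₂h₁ ⇒ λ = E₂/(E₁h₂ − E₂h₁) = 2100/(3.36e+04 − 5460) = 0.07463 per min.

0.075 per min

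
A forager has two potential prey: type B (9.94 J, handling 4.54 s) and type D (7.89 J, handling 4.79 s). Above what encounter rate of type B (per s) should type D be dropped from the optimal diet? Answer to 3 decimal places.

At the threshold, the rate on type B alone equals the profitability of type D: λ·9.94/(1 + λ·4.54) = 7.89/4.79 = 1.647.
Rearranging, λ(9.94 − 1.647×4.54) = 1.647, so λ = 1.647/2.462 = 0.6691 per s.

0.669 per s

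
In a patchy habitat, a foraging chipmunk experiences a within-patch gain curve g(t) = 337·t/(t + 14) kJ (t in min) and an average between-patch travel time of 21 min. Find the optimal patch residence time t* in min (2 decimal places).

Maximise g(t)/(T+t): set derivative to zero → g'(t)(T+t) = g(t).
g'(t) = 337·14/(t + 14)². Setting 337·14/(t+14)² = 337t/[(t+14)(21+t)] gives 14(21+t) = t(t+14), so t² = 14×21 = 294.
t* = √294 = 17.15 min.

17.15 min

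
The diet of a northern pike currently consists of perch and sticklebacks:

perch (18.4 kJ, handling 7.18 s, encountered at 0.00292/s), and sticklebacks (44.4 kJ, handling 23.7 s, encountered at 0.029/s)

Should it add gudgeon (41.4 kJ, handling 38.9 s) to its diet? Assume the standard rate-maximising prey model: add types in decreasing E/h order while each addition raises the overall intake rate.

On perch and sticklebacks alone, R = ΣλE/(1+Σλh) = 1.341/1.708 = 0.7852 kJ/s.
Profitability of gudgeon: 41.4/38.9 = 1.064 kJ/s.
Since 1.064 > R, including gudgeon increases the long-run rate.

Yes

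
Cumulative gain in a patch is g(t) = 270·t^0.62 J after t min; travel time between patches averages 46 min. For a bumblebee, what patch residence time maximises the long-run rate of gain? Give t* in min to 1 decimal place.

75.1 min

Maximise g(t)/(T+t): set derivative to zero → g'(t)(T+t) = g(t).
g'(t) = 0.62·270·t^-0.38. Setting 0.62·270·t^-0.38 = 270·t^0.62/(46+t) gives 0.62(46+t) = t, so 0.38·t = 0.62×46.
t* = 0.62×46/0.38 = 75.05 min.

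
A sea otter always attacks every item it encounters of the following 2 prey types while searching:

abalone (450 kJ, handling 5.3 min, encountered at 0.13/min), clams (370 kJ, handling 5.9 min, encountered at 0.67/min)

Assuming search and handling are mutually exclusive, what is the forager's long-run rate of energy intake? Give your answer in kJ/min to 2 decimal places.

R = (0.13×450 + 0.67×370) / (1 + 0.13×5.3 + 0.67×5.9) = 306.4/5.642 = 54.31 kJ/min.

54.31 kJ/min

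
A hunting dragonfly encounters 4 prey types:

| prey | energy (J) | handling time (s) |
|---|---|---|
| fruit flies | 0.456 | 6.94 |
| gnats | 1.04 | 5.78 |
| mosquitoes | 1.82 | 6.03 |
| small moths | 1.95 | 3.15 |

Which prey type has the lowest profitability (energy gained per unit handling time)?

fruit flies

In descending order of E/h:
small moths: 1.95/3.15 = 0.619 J/s
mosquitoes: 1.82/6.03 = 0.302 J/s
gnats: 1.04/5.78 = 0.18 J/s
fruit flies: 0.456/6.94 = 0.0657 J/s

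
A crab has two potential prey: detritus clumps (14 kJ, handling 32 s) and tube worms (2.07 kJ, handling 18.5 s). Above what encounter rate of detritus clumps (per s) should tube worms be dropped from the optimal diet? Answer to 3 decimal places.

0.011 per s

The zero-one rule: include tube worms iff E₂/h₂ > λE₁/(1+λh₁). Equality gives the switch point.
λE₁h₂ = E₂ + λE₂h₁ ⇒ λ = E₂/(E₁h₂ − E₂h₁) = 2.07/(259 − 66.24) = 0.01074 per s.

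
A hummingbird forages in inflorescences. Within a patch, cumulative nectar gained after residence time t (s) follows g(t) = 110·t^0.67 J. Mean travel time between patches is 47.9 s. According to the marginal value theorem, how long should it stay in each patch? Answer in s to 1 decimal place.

97.3 s

Maximise g(t)/(T+t): set derivative to zero → g'(t)(T+t) = g(t).
g'(t) = 0.67·110·t^-0.33. Setting 0.67·110·t^-0.33 = 110·t^0.67/(47.9+t) gives 0.67(47.9+t) = t, so 0.33·t = 0.67×47.9.
t* = 0.67×47.9/0.33 = 97.25 s.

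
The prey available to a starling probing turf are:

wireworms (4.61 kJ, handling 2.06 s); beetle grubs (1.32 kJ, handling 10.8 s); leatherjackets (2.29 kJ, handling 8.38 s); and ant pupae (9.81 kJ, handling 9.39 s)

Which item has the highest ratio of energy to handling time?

In descending order of E/h:
wireworms: 4.61/2.06 = 2.24 kJ/s
ant pupae: 9.81/9.39 = 1.04 kJ/s
leatherjackets: 2.29/8.38 = 0.273 kJ/s
beetle grubs: 1.32/10.8 = 0.122 kJ/s

wireworms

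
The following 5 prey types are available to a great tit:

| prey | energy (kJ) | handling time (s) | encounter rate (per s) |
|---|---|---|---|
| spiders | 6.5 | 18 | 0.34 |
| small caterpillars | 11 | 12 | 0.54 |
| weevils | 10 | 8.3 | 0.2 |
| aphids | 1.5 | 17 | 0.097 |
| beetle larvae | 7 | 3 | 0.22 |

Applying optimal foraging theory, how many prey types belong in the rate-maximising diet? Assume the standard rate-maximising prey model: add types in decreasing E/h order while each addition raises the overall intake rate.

2

E/h in descending order: beetle larvae 2.33, weevils 1.2, small caterpillars 0.917, spiders 0.361, aphids 0.0882 kJ/s. The optimal diet is the largest prefix of this list for which every included type satisfies E_i/h_i > R on the types above it.
Rate on top 1: 0.9277. weevils: 1.2 > 0.9277 → include.
Rate on top 2: 1.066. small caterpillars: 0.917 < 1.066 → exclude; stop.
Optimal diet: beetle larvae, weevils — 2 of 5 types.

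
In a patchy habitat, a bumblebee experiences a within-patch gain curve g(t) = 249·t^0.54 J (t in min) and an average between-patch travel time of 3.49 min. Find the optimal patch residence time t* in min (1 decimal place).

4.1 min

Optimal t* satisfies g'(t*) = g(t*)/(T + t*).
g'(t) = 0.54·249·t^-0.46. Setting 0.54·249·t^-0.46 = 249·t^0.54/(3.49+t) gives 0.54(3.49+t) = t, so 0.46·t = 0.54×3.49.
t* = 0.54×3.49/0.46 = 4.097 min.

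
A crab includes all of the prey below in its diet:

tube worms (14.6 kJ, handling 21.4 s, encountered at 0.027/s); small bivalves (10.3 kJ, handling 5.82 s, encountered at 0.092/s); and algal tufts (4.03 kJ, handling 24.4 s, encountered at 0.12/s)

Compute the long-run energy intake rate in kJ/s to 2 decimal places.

R = (0.027×14.6 + 0.092×10.3 + 0.12×4.03) / (1 + 0.027×21.4 + 0.092×5.82 + 0.12×24.4) = 1.825/5.041 = 0.3621 kJ/s.

0.36 kJ/s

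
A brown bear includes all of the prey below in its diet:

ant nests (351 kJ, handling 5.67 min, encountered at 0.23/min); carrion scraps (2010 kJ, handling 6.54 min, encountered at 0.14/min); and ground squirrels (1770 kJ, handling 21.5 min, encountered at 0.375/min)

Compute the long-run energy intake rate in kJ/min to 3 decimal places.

Energy encountered per unit search time: 0.23×351 + 0.14×2010 + 0.375×1770 = 1026 kJ/min.
Handling time per unit search time: 0.23×5.67 + 0.14×6.54 + 0.375×21.5 = 10.28.
Rate = 1026/(1 + 10.28) = 90.93 kJ/min.

90.929 kJ/min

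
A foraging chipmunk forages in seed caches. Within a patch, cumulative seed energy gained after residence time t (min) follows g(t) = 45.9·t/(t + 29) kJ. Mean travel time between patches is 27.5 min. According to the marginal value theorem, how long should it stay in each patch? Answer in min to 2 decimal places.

28.24 min

Optimal t* satisfies g'(t*) = g(t*)/(T + t*).
g'(t) = 45.9·29/(t + 29)². Setting 45.9·29/(t+29)² = 45.9t/[(t+29)(27.5+t)] gives 29(27.5+t) = t(t+29), so t² = 29×27.5 = 797.5.
t* = √797.5 = 28.24 min.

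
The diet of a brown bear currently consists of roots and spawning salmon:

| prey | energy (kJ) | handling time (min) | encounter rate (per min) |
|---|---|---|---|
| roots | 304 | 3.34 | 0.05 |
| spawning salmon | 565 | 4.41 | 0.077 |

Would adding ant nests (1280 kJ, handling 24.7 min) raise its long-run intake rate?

Yes

On roots and spawning salmon alone, R = ΣλE/(1+Σλh) = 58.71/1.507 = 38.97 kJ/min.
Profitability of ant nests: 1280/24.7 = 51.82 kJ/min.
Since 51.82 > R, including ant nests increases the long-run rate.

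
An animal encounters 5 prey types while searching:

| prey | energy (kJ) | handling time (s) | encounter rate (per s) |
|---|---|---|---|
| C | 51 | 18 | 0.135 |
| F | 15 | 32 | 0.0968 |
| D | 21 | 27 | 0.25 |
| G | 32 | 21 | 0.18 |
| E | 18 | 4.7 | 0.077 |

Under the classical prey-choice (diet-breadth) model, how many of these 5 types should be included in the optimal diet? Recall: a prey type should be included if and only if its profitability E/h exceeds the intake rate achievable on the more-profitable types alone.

2

E/h in descending order: E 3.83, C 2.83, G 1.52, D 0.778, F 0.469 kJ/s. The optimal diet is the largest prefix of this list for which every included type satisfies E_i/h_i > R on the types above it.
Rate on top 1: 1.018. C: 2.83 > 1.018 → include.
Rate on top 2: 2.181. G: 1.52 < 2.181 → exclude; stop.
Optimal diet: E, C — 2 of 5 types.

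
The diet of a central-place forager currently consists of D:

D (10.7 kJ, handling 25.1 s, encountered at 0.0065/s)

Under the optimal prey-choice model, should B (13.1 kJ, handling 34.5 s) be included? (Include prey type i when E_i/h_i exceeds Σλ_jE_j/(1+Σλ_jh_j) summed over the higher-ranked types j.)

Current rate: (0.0065×10.7)/(1 + 0.0065×25.1) = 0.05979 kJ/s.
B: E/h = 13.1/34.5 = 0.3797 kJ/s.
0.3797 > 0.05979, so adding B raises the average — include it.

Yes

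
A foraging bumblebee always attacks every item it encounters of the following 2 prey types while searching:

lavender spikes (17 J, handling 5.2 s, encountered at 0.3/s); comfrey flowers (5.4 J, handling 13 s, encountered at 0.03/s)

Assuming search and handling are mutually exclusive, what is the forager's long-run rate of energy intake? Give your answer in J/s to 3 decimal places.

1.784 J/s

Energy encountered per unit search time: 0.3×17 + 0.03×5.4 = 5.262 J/s.
Handling time per unit search time: 0.3×5.2 + 0.03×13 = 1.95.
Rate = 5.262/(1 + 1.95) = 1.784 J/s.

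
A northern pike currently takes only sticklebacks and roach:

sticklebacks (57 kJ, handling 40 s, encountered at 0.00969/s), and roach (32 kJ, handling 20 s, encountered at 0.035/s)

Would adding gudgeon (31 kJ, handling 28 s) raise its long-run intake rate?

Current rate: (0.00969×57 + 0.035×32)/(1 + 0.00969×40 + 0.035×20) = 0.8011 kJ/s.
Profitability of gudgeon: 31/28 = 1.107 kJ/s.
Since 1.107 > R, including gudgeon increases the long-run rate.

Yes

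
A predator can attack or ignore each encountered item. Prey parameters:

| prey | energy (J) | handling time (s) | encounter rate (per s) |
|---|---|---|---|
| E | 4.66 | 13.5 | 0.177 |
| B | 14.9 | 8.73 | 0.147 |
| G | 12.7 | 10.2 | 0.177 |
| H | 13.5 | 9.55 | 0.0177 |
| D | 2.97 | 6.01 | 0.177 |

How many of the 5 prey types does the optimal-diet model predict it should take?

3

Profitabilities (E/h, J/s): B 1.71, H 1.41, G 1.25, D 0.494, E 0.345. Add prey in this order while the next type's profitability exceeds the intake rate on those already taken.
Rate on top 1: 0.9593. H: 1.41 > 0.9593 → include.
Rate on top 2: 0.9906. G: 1.25 > 0.9906 → include.
Rate on top 3: 1.099. D: 0.494 < 1.099 → exclude; stop.
Optimal diet: B, H, G — 3 of 5 types.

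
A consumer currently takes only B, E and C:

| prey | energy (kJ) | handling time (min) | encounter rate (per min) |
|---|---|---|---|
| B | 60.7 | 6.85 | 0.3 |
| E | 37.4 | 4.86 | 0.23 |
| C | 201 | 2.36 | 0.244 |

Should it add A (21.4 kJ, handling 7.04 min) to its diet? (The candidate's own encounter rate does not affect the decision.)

No

Current rate: (0.3×60.7 + 0.23×37.4 + 0.244×201)/(1 + 0.3×6.85 + 0.23×4.86 + 0.244×2.36) = 15.97 kJ/min.
Profitability of A: 21.4/7.04 = 3.04 kJ/min.
3.04 < 15.97, so adding A would lower the average — exclude it.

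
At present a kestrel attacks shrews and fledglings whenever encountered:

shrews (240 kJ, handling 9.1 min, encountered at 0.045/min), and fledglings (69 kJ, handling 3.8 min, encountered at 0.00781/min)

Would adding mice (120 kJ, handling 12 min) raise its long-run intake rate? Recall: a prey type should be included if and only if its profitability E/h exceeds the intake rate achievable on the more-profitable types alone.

On shrews and fledglings alone, R = ΣλE/(1+Σλh) = 11.34/1.439 = 7.879 kJ/min.
mice: E/h = 120/12 = 10 kJ/min.
10 > 7.879, so adding mice raises the average — include it.

Yes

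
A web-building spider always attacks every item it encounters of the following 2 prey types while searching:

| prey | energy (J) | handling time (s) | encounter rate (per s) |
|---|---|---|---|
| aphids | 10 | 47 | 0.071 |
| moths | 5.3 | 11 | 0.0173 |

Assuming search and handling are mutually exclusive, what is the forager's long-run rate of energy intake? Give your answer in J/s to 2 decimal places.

0.18 J/s

Energy encountered per unit search time: 0.071×10 + 0.0173×5.3 = 0.8017 J/s.
Handling time per unit search time: 0.071×47 + 0.0173×11 = 3.527.
Rate = 0.8017/(1 + 3.527) = 0.1771 J/s.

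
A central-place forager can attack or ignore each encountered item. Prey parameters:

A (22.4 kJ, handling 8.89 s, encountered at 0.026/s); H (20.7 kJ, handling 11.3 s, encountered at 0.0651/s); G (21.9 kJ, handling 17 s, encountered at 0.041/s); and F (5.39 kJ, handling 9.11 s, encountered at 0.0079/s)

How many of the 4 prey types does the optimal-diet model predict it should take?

E/h in descending order: A 2.52, H 1.83, G 1.29, F 0.592 kJ/s. The optimal diet is the largest prefix of this list for which every included type satisfies E_i/h_i > R on the types above it.
Rate on top 1: 0.4731. H: 1.83 > 0.4731 → include.
Rate on top 2: 0.9813. G: 1.29 > 0.9813 → include.
Rate on top 3: 1.062. F: 0.592 < 1.062 → exclude; stop.
Optimal diet: A, H, G — 3 of 4 types.

3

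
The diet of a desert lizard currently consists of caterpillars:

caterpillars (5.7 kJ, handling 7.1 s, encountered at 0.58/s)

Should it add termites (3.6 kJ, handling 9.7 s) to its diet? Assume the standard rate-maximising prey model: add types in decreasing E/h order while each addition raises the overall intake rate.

Intake rate on the current diet: R = (0.58×5.7) / (1 + 0.58×7.1) = 3.306/5.118 = 0.646 kJ/s.
termites: E/h = 3.6/9.7 = 0.3711 kJ/s.
0.3711 < 0.646, so adding termites would lower the average — exclude it.

No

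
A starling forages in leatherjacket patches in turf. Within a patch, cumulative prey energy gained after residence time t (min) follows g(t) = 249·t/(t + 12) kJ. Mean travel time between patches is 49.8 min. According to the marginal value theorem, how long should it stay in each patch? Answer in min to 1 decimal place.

By the marginal value theorem, leave when the instantaneous gain rate g'(t) equals the habitat-wide average g(t)/(T + t).
g'(t) = 249·12/(t + 12)². Setting 249·12/(t+12)² = 249t/[(t+12)(49.8+t)] gives 12(49.8+t) = t(t+12), so t² = 12×49.8 = 597.6.
t* = √597.6 = 24.45 min.

24.4 min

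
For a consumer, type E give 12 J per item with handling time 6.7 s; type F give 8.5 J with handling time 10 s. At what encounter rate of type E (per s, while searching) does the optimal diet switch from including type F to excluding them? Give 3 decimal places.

Drop type F once their profitability E₂/h₂ falls below the rate achievable on type E alone: E₂/h₂ = λE₁/(1 + λh₁).
Solve for λ: λE₁h₂ = E₂(1 + λh₁) → λ(E₁h₂ − E₂h₁) = E₂ → λ = E₂/(E₁h₂ − E₂h₁).
λ = 8.5/(12×10 − 8.5×6.7) = 8.5/63.05 = 0.1348 per s.

0.135 per s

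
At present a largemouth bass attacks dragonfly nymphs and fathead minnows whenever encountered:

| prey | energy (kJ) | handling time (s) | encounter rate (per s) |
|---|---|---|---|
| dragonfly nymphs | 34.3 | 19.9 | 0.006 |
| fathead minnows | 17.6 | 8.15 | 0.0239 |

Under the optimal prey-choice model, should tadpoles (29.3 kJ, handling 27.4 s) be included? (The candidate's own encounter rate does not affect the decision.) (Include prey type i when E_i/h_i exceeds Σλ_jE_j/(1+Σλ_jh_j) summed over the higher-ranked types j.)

On dragonfly nymphs and fathead minnows alone, R = ΣλE/(1+Σλh) = 0.6264/1.314 = 0.4767 kJ/s.
Profitability of tadpoles: 29.3/27.4 = 1.069 kJ/s.
1.069 > 0.4767, so adding tadpoles raises the average — include it.

Yes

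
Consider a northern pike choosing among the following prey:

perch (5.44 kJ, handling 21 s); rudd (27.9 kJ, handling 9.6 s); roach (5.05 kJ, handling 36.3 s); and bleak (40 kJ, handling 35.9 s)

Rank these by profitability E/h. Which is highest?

rudd

In descending order of E/h:
rudd: 27.9/9.6 = 2.91 kJ/s
bleak: 40/35.9 = 1.11 kJ/s
perch: 5.44/21 = 0.259 kJ/s
roach: 5.05/36.3 = 0.139 kJ/s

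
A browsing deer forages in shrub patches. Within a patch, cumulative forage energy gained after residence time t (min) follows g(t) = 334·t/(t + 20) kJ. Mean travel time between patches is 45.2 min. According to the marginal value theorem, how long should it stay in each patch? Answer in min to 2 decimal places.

30.07 min

Maximise g(t)/(T+t): set derivative to zero → g'(t)(T+t) = g(t).
g'(t) = 334·20/(t + 20)². Setting 334·20/(t+20)² = 334t/[(t+20)(45.2+t)] gives 20(45.2+t) = t(t+20), so t² = 20×45.2 = 904.
t* = √904 = 30.07 min.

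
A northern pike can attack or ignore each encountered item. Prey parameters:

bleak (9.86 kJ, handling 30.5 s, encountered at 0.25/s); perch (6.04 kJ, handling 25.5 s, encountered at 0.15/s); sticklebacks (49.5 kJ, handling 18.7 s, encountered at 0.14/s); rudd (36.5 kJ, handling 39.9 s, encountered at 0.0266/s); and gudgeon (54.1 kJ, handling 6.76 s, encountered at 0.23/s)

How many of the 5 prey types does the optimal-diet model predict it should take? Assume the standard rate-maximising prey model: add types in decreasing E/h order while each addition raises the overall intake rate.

Profitabilities (E/h, kJ/s): gudgeon 8, sticklebacks 2.65, rudd 0.915, bleak 0.323, perch 0.237. Add prey in this order while the next type's profitability exceeds the intake rate on those already taken.
Rate on top 1: 4.87. sticklebacks: 2.65 < 4.87 → exclude; stop.
Optimal diet: gudgeon — 1 of 5 types.

1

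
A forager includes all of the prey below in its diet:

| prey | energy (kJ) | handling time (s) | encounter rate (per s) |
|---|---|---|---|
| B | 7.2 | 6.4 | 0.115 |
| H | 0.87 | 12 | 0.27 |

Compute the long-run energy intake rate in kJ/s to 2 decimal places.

0.21 kJ/s

R = Σλ_iE_i / (1 + Σλ_ih_i)
Numerator: 0.115×7.2 + 0.27×0.87 = 1.063
Denominator: 1 + 0.115×6.4 + 0.27×12 = 4.976
R = 1.063/4.976 = 0.2136 kJ/s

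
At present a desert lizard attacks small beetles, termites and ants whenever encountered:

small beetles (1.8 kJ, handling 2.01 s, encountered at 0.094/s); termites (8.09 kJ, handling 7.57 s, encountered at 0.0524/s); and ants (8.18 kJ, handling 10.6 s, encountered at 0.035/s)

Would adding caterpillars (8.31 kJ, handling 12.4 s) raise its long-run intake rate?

Yes

Intake rate on the current diet: R = (0.094×1.8 + 0.0524×8.09 + 0.035×8.18) / (1 + 0.094×2.01 + 0.0524×7.57 + 0.035×10.6) = 0.8794/1.957 = 0.4495 kJ/s.
caterpillars: E/h = 8.31/12.4 = 0.6702 kJ/s.
Since 0.6702 > R, including caterpillars increases the long-run rate.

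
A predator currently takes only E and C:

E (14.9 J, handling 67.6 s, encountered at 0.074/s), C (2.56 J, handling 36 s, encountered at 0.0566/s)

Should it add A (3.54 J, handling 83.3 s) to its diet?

On E and C alone, R = ΣλE/(1+Σλh) = 1.247/8.04 = 0.1552 J/s.
A: E/h = 3.54/83.3 = 0.0425 J/s.
Since 0.0425 < R, time spent handling A is better spent searching.

No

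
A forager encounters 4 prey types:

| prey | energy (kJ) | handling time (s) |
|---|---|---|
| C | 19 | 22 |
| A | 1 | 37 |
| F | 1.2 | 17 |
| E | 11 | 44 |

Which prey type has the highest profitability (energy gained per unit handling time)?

C

In descending order of E/h:
C: 19/22 = 0.864 kJ/s
E: 11/44 = 0.25 kJ/s
F: 1.2/17 = 0.0706 kJ/s
A: 1/37 = 0.027 kJ/s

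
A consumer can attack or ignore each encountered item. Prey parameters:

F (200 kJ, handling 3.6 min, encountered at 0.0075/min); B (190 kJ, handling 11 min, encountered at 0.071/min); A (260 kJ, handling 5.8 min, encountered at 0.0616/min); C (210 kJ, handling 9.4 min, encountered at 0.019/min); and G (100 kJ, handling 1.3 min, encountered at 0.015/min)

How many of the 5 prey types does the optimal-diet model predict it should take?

5

Profitabilities (E/h, kJ/min): G 76.9, F 55.6, A 44.8, C 22.3, B 17.3. Add prey in this order while the next type's profitability exceeds the intake rate on those already taken.
Rate on top 1: 1.471. F: 55.6 > 1.471 → include.
Rate on top 2: 2.867. A: 44.8 > 2.867 → include.
Rate on top 3: 13.55. C: 22.3 > 13.55 → include.
Rate on top 4: 14.54. B: 17.3 > 14.54 → include.
Optimal diet: G, F, A, C, B — 5 of 5 types.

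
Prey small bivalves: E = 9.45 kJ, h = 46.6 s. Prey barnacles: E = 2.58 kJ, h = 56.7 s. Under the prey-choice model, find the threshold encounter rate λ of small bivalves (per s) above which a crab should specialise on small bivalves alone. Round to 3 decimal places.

0.006 per s

Drop barnacles once their profitability E₂/h₂ falls below the rate achievable on small bivalves alone: E₂/h₂ = λE₁/(1 + λh₁).
Solve for λ: λE₁h₂ = E₂(1 + λh₁) → λ(E₁h₂ − E₂h₁) = E₂ → λ = E₂/(E₁h₂ − E₂h₁).
λ = 2.58/(9.45×56.7 − 2.58×46.6) = 2.58/415.6 = 0.006208 per s.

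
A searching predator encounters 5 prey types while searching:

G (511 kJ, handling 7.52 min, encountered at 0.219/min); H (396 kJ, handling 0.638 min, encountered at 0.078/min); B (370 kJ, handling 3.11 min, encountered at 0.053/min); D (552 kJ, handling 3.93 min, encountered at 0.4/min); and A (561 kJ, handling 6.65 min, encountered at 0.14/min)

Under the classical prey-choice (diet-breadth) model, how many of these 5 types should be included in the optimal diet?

E/h in descending order: H 621, D 140, B 119, A 84.4, G 68 kJ/min. The optimal diet is the largest prefix of this list for which every included type satisfies E_i/h_i > R on the types above it.
Rate on top 1: 29.42. D: 140 > 29.42 → include.
Rate on top 2: 96. B: 119 > 96 → include.
Rate on top 3: 97.36. A: 84.4 < 97.36 → exclude; stop.
Optimal diet: H, D, B — 3 of 5 types.

3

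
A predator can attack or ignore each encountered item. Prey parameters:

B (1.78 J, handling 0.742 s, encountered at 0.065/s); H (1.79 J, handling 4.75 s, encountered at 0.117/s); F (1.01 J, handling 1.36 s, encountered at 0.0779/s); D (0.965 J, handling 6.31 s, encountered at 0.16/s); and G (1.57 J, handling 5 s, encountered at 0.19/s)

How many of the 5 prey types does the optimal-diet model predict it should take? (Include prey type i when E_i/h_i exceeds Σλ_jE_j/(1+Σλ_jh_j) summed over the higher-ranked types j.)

4

Profitabilities (E/h, J/s): B 2.4, F 0.743, H 0.377, G 0.314, D 0.153. Add prey in this order while the next type's profitability exceeds the intake rate on those already taken.
Rate on top 1: 0.1104. F: 0.743 > 0.1104 → include.
Rate on top 2: 0.1684. H: 0.377 > 0.1684 → include.
Rate on top 3: 0.2362. G: 0.314 > 0.2362 → include.
Rate on top 4: 0.264. D: 0.153 < 0.264 → exclude; stop.
Optimal diet: B, F, H, G — 4 of 5 types.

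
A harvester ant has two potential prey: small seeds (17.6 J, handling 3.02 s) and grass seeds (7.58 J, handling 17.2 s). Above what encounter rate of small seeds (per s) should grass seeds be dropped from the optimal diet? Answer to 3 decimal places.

0.027 per s

Drop grass seeds once their profitability E₂/h₂ falls below the rate achievable on small seeds alone: E₂/h₂ = λE₁/(1 + λh₁).
Solve for λ: λE₁h₂ = E₂(1 + λh₁) → λ(E₁h₂ − E₂h₁) = E₂ → λ = E₂/(E₁h₂ − E₂h₁).
λ = 7.58/(17.6×17.2 − 7.58×3.02) = 7.58/279.8 = 0.02709 per s.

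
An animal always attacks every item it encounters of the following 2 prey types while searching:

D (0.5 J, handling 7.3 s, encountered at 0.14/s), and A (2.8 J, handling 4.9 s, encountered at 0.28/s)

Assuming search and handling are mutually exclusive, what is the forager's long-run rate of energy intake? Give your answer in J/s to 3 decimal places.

R = Σλ_iE_i / (1 + Σλ_ih_i)
Numerator: 0.14×0.5 + 0.28×2.8 = 0.854
Denominator: 1 + 0.14×7.3 + 0.28×4.9 = 3.394
R = 0.854/3.394 = 0.2516 J/s

0.252 J/s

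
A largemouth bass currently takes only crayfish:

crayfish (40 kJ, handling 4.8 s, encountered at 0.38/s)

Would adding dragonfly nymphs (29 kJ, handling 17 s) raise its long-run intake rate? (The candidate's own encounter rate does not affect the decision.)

Current rate: (0.38×40)/(1 + 0.38×4.8) = 5.382 kJ/s.
dragonfly nymphs: E/h = 29/17 = 1.706 kJ/s.
Since 1.706 < R, time spent handling dragonfly nymphs is better spent searching.

No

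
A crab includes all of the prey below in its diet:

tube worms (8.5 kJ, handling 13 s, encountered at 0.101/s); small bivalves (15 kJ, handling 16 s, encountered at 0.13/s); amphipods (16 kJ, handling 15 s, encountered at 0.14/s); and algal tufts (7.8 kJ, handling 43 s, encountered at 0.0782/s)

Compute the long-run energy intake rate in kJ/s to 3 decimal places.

Energy encountered per unit search time: 0.101×8.5 + 0.13×15 + 0.14×16 + 0.0782×7.8 = 5.658 kJ/s.
Handling time per unit search time: 0.101×13 + 0.13×16 + 0.14×15 + 0.0782×43 = 8.856.
Rate = 5.658/(1 + 8.856) = 0.5741 kJ/s.

0.574 kJ/s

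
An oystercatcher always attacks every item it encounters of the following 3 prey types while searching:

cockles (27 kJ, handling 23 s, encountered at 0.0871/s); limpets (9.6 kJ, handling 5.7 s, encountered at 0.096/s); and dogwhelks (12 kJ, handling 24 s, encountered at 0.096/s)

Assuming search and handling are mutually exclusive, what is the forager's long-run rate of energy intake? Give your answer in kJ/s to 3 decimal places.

R = (0.0871×27 + 0.096×9.6 + 0.096×12) / (1 + 0.0871×23 + 0.096×5.7 + 0.096×24) = 4.425/5.854 = 0.7559 kJ/s.

0.756 kJ/s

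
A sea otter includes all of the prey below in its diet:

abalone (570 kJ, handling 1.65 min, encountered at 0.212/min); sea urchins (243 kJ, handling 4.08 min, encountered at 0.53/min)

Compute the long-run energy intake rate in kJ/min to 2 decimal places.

71.08 kJ/min

Energy encountered per unit search time: 0.212×570 + 0.53×243 = 249.6 kJ/min.
Handling time per unit search time: 0.212×1.65 + 0.53×4.08 = 2.512.
Rate = 249.6/(1 + 2.512) = 71.08 kJ/min.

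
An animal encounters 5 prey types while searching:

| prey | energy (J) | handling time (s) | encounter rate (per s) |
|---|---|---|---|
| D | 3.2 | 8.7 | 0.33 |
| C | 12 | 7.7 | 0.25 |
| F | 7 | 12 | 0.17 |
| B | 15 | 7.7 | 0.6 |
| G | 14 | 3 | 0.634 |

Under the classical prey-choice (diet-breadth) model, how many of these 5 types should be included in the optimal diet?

Profitabilities (E/h, J/s): G 4.67, B 1.95, C 1.56, F 0.583, D 0.368. Add prey in this order while the next type's profitability exceeds the intake rate on those already taken.
Rate on top 1: 3.059. B: 1.95 < 3.059 → exclude; stop.
Optimal diet: G — 1 of 5 types.

1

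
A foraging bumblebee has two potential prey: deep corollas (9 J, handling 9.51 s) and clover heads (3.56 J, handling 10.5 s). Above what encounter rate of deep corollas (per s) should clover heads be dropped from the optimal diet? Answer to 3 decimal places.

0.059 per s

The zero-one rule: include clover heads iff E₂/h₂ > λE₁/(1+λh₁). Equality gives the switch point.
λE₁h₂ = E₂ + λE₂h₁ ⇒ λ = E₂/(E₁h₂ − E₂h₁) = 3.56/(94.5 − 33.86) = 0.0587 per s.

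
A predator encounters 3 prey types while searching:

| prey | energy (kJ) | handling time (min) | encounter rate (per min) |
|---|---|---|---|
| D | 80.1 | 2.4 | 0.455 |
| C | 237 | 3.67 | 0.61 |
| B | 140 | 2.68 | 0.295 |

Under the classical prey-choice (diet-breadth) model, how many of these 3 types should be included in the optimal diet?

E/h in descending order: C 64.6, B 52.2, D 33.4 kJ/min. The optimal diet is the largest prefix of this list for which every included type satisfies E_i/h_i > R on the types above it.
Rate on top 1: 44.64. B: 52.2 > 44.64 → include.
Rate on top 2: 46.13. D: 33.4 < 46.13 → exclude; stop.
Optimal diet: C, B — 2 of 3 types.

2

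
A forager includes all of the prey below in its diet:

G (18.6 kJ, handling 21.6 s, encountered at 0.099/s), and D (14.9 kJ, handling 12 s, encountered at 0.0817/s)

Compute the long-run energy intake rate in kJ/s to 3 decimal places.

R = (0.099×18.6 + 0.0817×14.9) / (1 + 0.099×21.6 + 0.0817×12) = 3.059/4.119 = 0.7426 kJ/s.

0.743 kJ/s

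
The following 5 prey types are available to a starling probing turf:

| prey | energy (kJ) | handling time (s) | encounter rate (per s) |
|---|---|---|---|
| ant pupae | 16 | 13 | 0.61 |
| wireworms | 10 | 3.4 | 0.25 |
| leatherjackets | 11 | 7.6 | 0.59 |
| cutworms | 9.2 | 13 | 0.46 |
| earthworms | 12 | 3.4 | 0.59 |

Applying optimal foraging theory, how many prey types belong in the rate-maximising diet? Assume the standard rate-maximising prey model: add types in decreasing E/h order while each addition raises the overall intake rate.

Profitabilities (E/h, kJ/s): earthworms 3.53, wireworms 2.94, leatherjackets 1.45, ant pupae 1.23, cutworms 0.708. Add prey in this order while the next type's profitability exceeds the intake rate on those already taken.
Rate on top 1: 2.355. wireworms: 2.94 > 2.355 → include.
Rate on top 2: 2.484. leatherjackets: 1.45 < 2.484 → exclude; stop.
Optimal diet: earthworms, wireworms — 2 of 5 types.

2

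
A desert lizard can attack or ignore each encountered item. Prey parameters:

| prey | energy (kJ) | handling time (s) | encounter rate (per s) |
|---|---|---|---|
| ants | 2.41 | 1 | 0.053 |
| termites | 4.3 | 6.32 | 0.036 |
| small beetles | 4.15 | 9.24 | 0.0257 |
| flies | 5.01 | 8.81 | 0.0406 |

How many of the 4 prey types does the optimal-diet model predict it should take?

Rank by E/h (kJ/s): ants 2.41, termites 0.68, flies 0.569, small beetles 0.449. Include each in turn until the next type's E/h falls below the running intake rate.
Rate on top 1: 0.1213. termites: 0.68 > 0.1213 → include.
Rate on top 2: 0.2206. flies: 0.569 > 0.2206 → include.
Rate on top 3: 0.2966. small beetles: 0.449 > 0.2966 → include.
Optimal diet: ants, termites, flies, small beetles — 4 of 4 types.

4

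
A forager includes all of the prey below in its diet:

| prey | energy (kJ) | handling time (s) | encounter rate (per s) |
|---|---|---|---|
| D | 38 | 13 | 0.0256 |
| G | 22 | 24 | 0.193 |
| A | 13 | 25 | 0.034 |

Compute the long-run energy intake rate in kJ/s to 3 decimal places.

0.831 kJ/s

R = Σλ_iE_i / (1 + Σλ_ih_i)
Numerator: 0.0256×38 + 0.193×22 + 0.034×13 = 5.661
Denominator: 1 + 0.0256×13 + 0.193×24 + 0.034×25 = 6.815
R = 5.661/6.815 = 0.8307 kJ/s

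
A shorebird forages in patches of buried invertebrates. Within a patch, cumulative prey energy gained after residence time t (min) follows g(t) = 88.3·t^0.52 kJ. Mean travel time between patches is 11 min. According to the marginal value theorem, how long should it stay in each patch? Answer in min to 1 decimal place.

By the marginal value theorem, leave when the instantaneous gain rate g'(t) equals the habitat-wide average g(t)/(T + t).
g'(t) = 0.52·88.3·t^-0.48. Setting 0.52·88.3·t^-0.48 = 88.3·t^0.52/(11+t) gives 0.52(11+t) = t, so 0.48·t = 0.52×11.
t* = 0.52×11/0.48 = 11.92 min.

11.9 min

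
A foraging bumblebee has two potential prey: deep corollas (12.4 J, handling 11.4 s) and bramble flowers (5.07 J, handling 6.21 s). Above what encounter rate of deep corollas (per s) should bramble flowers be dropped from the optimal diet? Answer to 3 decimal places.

Drop bramble flowers once their profitability E₂/h₂ falls below the rate achievable on deep corollas alone: E₂/h₂ = λE₁/(1 + λh₁).
Solve for λ: λE₁h₂ = E₂(1 + λh₁) → λ(E₁h₂ − E₂h₁) = E₂ → λ = E₂/(E₁h₂ − E₂h₁).
λ = 5.07/(12.4×6.21 − 5.07×11.4) = 5.07/19.21 = 0.264 per s.

0.264 per s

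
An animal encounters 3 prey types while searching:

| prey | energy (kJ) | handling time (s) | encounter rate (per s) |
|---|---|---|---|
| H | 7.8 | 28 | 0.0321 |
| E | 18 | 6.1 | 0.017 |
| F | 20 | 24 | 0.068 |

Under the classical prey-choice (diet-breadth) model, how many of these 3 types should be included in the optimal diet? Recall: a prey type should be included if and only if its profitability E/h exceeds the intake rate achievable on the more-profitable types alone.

E/h in descending order: E 2.95, F 0.833, H 0.279 kJ/s. The optimal diet is the largest prefix of this list for which every included type satisfies E_i/h_i > R on the types above it.
Rate on top 1: 0.2772. F: 0.833 > 0.2772 → include.
Rate on top 2: 0.609. H: 0.279 < 0.609 → exclude; stop.
Optimal diet: E, F — 2 of 3 types.

2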